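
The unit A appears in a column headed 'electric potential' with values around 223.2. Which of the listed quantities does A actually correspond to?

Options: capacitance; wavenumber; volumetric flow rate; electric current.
electric current

electric potential should have units dimensionally equivalent to kg * m^2 / (A * s^3) (e.g. V).
The given unit 'A' reduces to A. Of the listed options, that is the dimensionality of electric current.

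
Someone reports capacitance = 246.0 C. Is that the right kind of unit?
No

capacitance has SI base units: A^2 * s^4 / (kg * m^2)
C does NOT reduce to A^2 * s^4 / (kg * m^2); a valid unit for capacitance would be e.g. F.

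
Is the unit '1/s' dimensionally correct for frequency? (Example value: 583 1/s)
Yes

frequency has SI base units: 1 / s
1/s reduces to the same SI base units, so it is a valid unit for frequency.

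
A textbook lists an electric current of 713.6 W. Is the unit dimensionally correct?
No

electric current has SI base units: A
W does NOT reduce to A; a valid unit for electric current would be e.g. A.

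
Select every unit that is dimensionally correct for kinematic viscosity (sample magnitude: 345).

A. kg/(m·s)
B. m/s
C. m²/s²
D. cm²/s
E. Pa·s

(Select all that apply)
D

kinematic viscosity has SI base units: m^2 / s

Checking each option against m^2 / s:
  A. kg/(m·s): ✗ does not match
  B. m/s: ✗ does not match
  C. m²/s²: ✗ does not match
  D. cm²/s: ✓ matches
  E. Pa·s: ✗ does not match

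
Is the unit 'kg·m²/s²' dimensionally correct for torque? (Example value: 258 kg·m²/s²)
Yes

torque has SI base units: kg * m^2 / s^2
kg·m²/s² reduces to the same SI base units, so it is a valid unit for torque.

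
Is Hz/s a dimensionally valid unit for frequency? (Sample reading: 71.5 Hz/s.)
No

frequency has SI base units: 1 / s
Hz/s does NOT reduce to 1 / s; a valid unit for frequency would be e.g. Hz.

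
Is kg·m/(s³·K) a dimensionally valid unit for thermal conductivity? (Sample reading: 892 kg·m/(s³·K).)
Yes

thermal conductivity has SI base units: kg * m / (s^3 * K)
kg·m/(s³·K) reduces to the same SI base units, so it is a valid unit for thermal conductivity.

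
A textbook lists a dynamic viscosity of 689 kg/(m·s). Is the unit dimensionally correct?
Yes

dynamic viscosity has SI base units: kg / (m * s)
kg/(m·s) reduces to the same SI base units, so it is a valid unit for dynamic viscosity.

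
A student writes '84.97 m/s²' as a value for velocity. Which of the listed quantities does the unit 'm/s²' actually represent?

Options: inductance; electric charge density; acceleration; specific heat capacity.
acceleration

velocity should have units dimensionally equivalent to m / s (e.g. m/s).
The given unit 'm/s²' reduces to m / s^2. Of the listed options, that is the dimensionality of acceleration.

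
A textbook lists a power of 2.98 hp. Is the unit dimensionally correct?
Yes

power has SI base units: kg * m^2 / s^3
hp reduces to the same SI base units, so it is a valid unit for power.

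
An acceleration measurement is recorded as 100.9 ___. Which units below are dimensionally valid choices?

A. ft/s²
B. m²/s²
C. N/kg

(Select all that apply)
A, C

acceleration has SI base units: m / s^2

Checking each option against m / s^2:
  A. ft/s²: ✓ matches
  B. m²/s²: ✗ does not match
  C. N/kg: ✓ matches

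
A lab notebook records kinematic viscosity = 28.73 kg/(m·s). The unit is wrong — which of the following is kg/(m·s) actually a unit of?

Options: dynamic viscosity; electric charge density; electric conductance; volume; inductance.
dynamic viscosity

kinematic viscosity should have units dimensionally equivalent to m^2 / s (e.g. m²/s).
The given unit 'kg/(m·s)' reduces to kg / (m * s). Of the listed options, that is the dimensionality of dynamic viscosity.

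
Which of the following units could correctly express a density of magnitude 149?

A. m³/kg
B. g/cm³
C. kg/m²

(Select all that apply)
B

density has SI base units: kg / m^3

Checking each option against kg / m^3:
  A. m³/kg: ✗ does not match
  B. g/cm³: ✓ matches
  C. kg/m²: ✗ does not match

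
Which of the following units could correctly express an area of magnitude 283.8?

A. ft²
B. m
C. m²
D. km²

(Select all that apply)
A, C, D

area has SI base units: m^2

Checking each option against m^2:
  A. ft²: ✓ matches
  B. m: ✗ does not match
  C. m²: ✓ matches
  D. km²: ✓ matches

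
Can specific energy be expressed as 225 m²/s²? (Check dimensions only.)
Yes

specific energy has SI base units: m^2 / s^2
m²/s² reduces to the same SI base units, so it is a valid unit for specific energy.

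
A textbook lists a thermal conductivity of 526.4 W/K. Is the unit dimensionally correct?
No

thermal conductivity has SI base units: kg * m / (s^3 * K)
W/K does NOT reduce to kg * m / (s^3 * K); a valid unit for thermal conductivity would be e.g. W/(m·K).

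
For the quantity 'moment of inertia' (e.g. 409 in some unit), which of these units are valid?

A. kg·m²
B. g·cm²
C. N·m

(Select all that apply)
A, B

moment of inertia has SI base units: kg * m^2

Checking each option against kg * m^2:
  A. kg·m²: ✓ matches
  B. g·cm²: ✓ matches
  C. N·m: ✗ does not match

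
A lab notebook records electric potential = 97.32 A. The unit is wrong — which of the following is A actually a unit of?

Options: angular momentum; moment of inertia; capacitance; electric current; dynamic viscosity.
electric current

electric potential should have units dimensionally equivalent to kg * m^2 / (A * s^3) (e.g. V).
The given unit 'A' reduces to A. Of the listed options, that is the dimensionality of electric current.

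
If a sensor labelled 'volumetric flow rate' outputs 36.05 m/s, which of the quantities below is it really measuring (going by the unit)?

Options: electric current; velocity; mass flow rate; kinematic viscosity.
velocity

volumetric flow rate should have units dimensionally equivalent to m^3 / s (e.g. m³/s).
The given unit 'm/s' reduces to m / s. Of the listed options, that is the dimensionality of velocity.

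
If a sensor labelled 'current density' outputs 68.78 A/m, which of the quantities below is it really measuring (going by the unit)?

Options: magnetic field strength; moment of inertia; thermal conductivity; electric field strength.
magnetic field strength

current density should have units dimensionally equivalent to A / m^2 (e.g. A/m²).
The given unit 'A/m' reduces to A / m. Of the listed options, that is the dimensionality of magnetic field strength.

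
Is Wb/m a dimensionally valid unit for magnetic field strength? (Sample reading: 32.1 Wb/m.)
No

magnetic field strength has SI base units: A / m
Wb/m does NOT reduce to A / m; a valid unit for magnetic field strength would be e.g. A/m.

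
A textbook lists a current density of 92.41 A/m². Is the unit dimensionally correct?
Yes

current density has SI base units: A / m^2
A/m² reduces to the same SI base units, so it is a valid unit for current density.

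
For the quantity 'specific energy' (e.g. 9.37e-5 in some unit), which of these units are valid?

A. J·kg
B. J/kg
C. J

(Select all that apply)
B

specific energy has SI base units: m^2 / s^2

Checking each option against m^2 / s^2:
  A. J·kg: ✗ does not match
  B. J/kg: ✓ matches
  C. J: ✗ does not match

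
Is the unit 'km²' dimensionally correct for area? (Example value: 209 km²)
Yes

area has SI base units: m^2
km² reduces to the same SI base units, so it is a valid unit for area.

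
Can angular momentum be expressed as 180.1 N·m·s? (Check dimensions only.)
Yes

angular momentum has SI base units: kg * m^2 / s
N·m·s reduces to the same SI base units, so it is a valid unit for angular momentum.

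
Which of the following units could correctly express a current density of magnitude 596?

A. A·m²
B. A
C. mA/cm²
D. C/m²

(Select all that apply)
C

current density has SI base units: A / m^2

Checking each option against A / m^2:
  A. A·m²: ✗ does not match
  B. A: ✗ does not match
  C. mA/cm²: ✓ matches
  D. C/m²: ✗ does not match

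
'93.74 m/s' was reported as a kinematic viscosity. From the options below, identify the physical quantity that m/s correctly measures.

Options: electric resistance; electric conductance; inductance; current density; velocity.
velocity

kinematic viscosity should have units dimensionally equivalent to m^2 / s (e.g. m²/s).
The given unit 'm/s' reduces to m / s. Of the listed options, that is the dimensionality of velocity.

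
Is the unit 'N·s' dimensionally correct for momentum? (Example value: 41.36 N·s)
Yes

momentum has SI base units: kg * m / s
N·s reduces to the same SI base units, so it is a valid unit for momentum.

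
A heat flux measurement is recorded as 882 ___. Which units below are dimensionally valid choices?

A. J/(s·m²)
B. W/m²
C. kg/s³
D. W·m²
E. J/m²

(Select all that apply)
A, B, C

heat flux has SI base units: kg / s^3

Checking each option against kg / s^3:
  A. J/(s·m²): ✓ matches
  B. W/m²: ✓ matches
  C. kg/s³: ✓ matches
  D. W·m²: ✗ does not match
  E. J/m²: ✗ does not match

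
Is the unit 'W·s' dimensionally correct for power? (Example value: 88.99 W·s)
No

power has SI base units: kg * m^2 / s^3
W·s does NOT reduce to kg * m^2 / s^3; a valid unit for power would be e.g. W.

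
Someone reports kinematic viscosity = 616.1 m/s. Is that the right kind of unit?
No

kinematic viscosity has SI base units: m^2 / s
m/s does NOT reduce to m^2 / s; a valid unit for kinematic viscosity would be e.g. m²/s.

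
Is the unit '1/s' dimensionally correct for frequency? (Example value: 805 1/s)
Yes

frequency has SI base units: 1 / s
1/s reduces to the same SI base units, so it is a valid unit for frequency.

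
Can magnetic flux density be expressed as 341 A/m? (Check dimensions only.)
No

magnetic flux density has SI base units: kg / (A * s^2)
A/m does NOT reduce to kg / (A * s^2); a valid unit for magnetic flux density would be e.g. T.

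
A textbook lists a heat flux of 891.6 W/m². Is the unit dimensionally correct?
Yes

heat flux has SI base units: kg / s^3
W/m² reduces to the same SI base units, so it is a valid unit for heat flux.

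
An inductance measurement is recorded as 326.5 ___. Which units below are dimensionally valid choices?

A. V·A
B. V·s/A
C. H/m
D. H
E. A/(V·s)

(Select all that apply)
B, D

inductance has SI base units: kg * m^2 / (A^2 * s^2)

Checking each option against kg * m^2 / (A^2 * s^2):
  A. V·A: ✗ does not match
  B. V·s/A: ✓ matches
  C. H/m: ✗ does not match
  D. H: ✓ matches
  E. A/(V·s): ✗ does not match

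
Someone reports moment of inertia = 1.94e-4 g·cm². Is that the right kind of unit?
Yes

moment of inertia has SI base units: kg * m^2
g·cm² reduces to the same SI base units, so it is a valid unit for moment of inertia.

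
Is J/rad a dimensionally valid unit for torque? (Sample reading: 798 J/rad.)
Yes

torque has SI base units: kg * m^2 / s^2
J/rad reduces to the same SI base units, so it is a valid unit for torque.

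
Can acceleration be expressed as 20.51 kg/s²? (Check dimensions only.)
No

acceleration has SI base units: m / s^2
kg/s² does NOT reduce to m / s^2; a valid unit for acceleration would be e.g. m/s².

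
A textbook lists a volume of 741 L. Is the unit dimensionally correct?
Yes

volume has SI base units: m^3
L reduces to the same SI base units, so it is a valid unit for volume.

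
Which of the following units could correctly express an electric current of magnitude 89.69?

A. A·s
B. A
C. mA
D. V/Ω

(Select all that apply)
B, C, D

electric current has SI base units: A

Checking each option against A:
  A. A·s: ✗ does not match
  B. A: ✓ matches
  C. mA: ✓ matches
  D. V/Ω: ✓ matches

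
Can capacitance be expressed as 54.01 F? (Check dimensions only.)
Yes

capacitance has SI base units: A^2 * s^4 / (kg * m^2)
F reduces to the same SI base units, so it is a valid unit for capacitance.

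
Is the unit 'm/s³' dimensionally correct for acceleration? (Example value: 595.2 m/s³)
No

acceleration has SI base units: m / s^2
m/s³ does NOT reduce to m / s^2; a valid unit for acceleration would be e.g. m/s².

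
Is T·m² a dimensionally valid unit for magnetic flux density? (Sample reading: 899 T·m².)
No

magnetic flux density has SI base units: kg / (A * s^2)
T·m² does NOT reduce to kg / (A * s^2); a valid unit for magnetic flux density would be e.g. T.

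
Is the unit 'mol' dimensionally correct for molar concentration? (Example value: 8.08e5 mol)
No

molar concentration has SI base units: mol / m^3
mol does NOT reduce to mol / m^3; a valid unit for molar concentration would be e.g. mol/m³.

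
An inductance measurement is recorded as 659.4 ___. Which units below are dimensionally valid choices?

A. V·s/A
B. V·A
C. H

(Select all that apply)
A, C

inductance has SI base units: kg * m^2 / (A^2 * s^2)

Checking each option against kg * m^2 / (A^2 * s^2):
  A. V·s/A: ✓ matches
  B. V·A: ✗ does not match
  C. H: ✓ matches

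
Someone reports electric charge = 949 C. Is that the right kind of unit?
Yes

electric charge has SI base units: A * s
C reduces to the same SI base units, so it is a valid unit for electric charge.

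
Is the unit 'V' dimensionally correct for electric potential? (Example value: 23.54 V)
Yes

electric potential has SI base units: kg * m^2 / (A * s^3)
V reduces to the same SI base units, so it is a valid unit for electric potential.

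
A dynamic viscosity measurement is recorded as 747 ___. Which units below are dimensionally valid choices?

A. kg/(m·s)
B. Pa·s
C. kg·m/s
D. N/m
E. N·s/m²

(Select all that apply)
A, B, E

dynamic viscosity has SI base units: kg / (m * s)

Checking each option against kg / (m * s):
  A. kg/(m·s): ✓ matches
  B. Pa·s: ✓ matches
  C. kg·m/s: ✗ does not match
  D. N/m: ✗ does not match
  E. N·s/m²: ✓ matches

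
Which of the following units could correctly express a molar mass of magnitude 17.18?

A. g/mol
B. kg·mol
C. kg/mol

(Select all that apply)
A, C

molar mass has SI base units: kg / mol

Checking each option against kg / mol:
  A. g/mol: ✓ matches
  B. kg·mol: ✗ does not match
  C. kg/mol: ✓ matches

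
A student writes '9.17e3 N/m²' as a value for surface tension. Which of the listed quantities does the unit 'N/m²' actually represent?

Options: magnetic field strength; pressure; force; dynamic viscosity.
pressure

surface tension should have units dimensionally equivalent to kg / s^2 (e.g. N/m).
The given unit 'N/m²' reduces to kg / (m * s^2). Of the listed options, that is the dimensionality of pressure.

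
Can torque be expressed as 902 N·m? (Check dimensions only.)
Yes

torque has SI base units: kg * m^2 / s^2
N·m reduces to the same SI base units, so it is a valid unit for torque.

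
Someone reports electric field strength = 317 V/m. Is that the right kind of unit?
Yes

electric field strength has SI base units: kg * m / (A * s^3)
V/m reduces to the same SI base units, so it is a valid unit for electric field strength.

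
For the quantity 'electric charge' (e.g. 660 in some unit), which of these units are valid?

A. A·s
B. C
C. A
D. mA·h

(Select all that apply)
A, B, D

electric charge has SI base units: A * s

Checking each option against A * s:
  A. A·s: ✓ matches
  B. C: ✓ matches
  C. A: ✗ does not match
  D. mA·h: ✓ matches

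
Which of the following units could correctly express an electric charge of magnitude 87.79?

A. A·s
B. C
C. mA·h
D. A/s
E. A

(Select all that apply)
A, B, C

electric charge has SI base units: A * s

Checking each option against A * s:
  A. A·s: ✓ matches
  B. C: ✓ matches
  C. mA·h: ✓ matches
  D. A/s: ✗ does not match
  E. A: ✗ does not match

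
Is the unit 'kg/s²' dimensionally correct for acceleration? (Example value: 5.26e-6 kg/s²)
No

acceleration has SI base units: m / s^2
kg/s² does NOT reduce to m / s^2; a valid unit for acceleration would be e.g. m/s².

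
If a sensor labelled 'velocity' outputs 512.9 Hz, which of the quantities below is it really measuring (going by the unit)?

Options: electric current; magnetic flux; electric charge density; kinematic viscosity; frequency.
frequency

velocity should have units dimensionally equivalent to m / s (e.g. m/s).
The given unit 'Hz' reduces to 1 / s. Of the listed options, that is the dimensionality of frequency.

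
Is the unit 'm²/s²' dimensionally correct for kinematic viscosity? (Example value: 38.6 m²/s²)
No

kinematic viscosity has SI base units: m^2 / s
m²/s² does NOT reduce to m^2 / s; a valid unit for kinematic viscosity would be e.g. m²/s.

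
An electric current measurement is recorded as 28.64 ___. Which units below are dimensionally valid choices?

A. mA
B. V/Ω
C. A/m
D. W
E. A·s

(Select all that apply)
A, B

electric current has SI base units: A

Checking each option against A:
  A. mA: ✓ matches
  B. V/Ω: ✓ matches
  C. A/m: ✗ does not match
  D. W: ✗ does not match
  E. A·s: ✗ does not match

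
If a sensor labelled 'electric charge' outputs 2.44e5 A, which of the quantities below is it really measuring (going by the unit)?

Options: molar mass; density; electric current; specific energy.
electric current

electric charge should have units dimensionally equivalent to A * s (e.g. C).
The given unit 'A' reduces to A. Of the listed options, that is the dimensionality of electric current.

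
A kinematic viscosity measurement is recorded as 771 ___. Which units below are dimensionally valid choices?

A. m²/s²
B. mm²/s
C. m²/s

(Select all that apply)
B, C

kinematic viscosity has SI base units: m^2 / s

Checking each option against m^2 / s:
  A. m²/s²: ✗ does not match
  B. mm²/s: ✓ matches
  C. m²/s: ✓ matches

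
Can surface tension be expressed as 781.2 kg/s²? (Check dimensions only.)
Yes

surface tension has SI base units: kg / s^2
kg/s² reduces to the same SI base units, so it is a valid unit for surface tension.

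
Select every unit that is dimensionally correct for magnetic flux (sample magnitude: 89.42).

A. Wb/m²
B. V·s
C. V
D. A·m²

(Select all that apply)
B

magnetic flux has SI base units: kg * m^2 / (A * s^2)

Checking each option against kg * m^2 / (A * s^2):
  A. Wb/m²: ✗ does not match
  B. V·s: ✓ matches
  C. V: ✗ does not match
  D. A·m²: ✗ does not match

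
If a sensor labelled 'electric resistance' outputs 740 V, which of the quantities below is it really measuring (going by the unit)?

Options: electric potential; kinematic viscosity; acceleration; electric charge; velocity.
electric potential

electric resistance should have units dimensionally equivalent to kg * m^2 / (A^2 * s^3) (e.g. Ω).
The given unit 'V' reduces to kg * m^2 / (A * s^3). Of the listed options, that is the dimensionality of electric potential.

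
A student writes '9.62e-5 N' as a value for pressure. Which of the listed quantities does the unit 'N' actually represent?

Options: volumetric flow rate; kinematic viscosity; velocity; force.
force

pressure should have units dimensionally equivalent to kg / (m * s^2) (e.g. Pa).
The given unit 'N' reduces to kg * m / s^2. Of the listed options, that is the dimensionality of force.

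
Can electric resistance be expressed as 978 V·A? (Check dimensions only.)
No

electric resistance has SI base units: kg * m^2 / (A^2 * s^3)
V·A does NOT reduce to kg * m^2 / (A^2 * s^3); a valid unit for electric resistance would be e.g. Ω.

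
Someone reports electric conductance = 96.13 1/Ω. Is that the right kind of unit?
Yes

electric conductance has SI base units: A^2 * s^3 / (kg * m^2)
1/Ω reduces to the same SI base units, so it is a valid unit for electric conductance.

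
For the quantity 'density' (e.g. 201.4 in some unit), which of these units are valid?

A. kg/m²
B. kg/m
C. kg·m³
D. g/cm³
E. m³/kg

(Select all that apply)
D

density has SI base units: kg / m^3

Checking each option against kg / m^3:
  A. kg/m²: ✗ does not match
  B. kg/m: ✗ does not match
  C. kg·m³: ✗ does not match
  D. g/cm³: ✓ matches
  E. m³/kg: ✗ does not match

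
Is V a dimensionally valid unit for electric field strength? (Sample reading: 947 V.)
No

electric field strength has SI base units: kg * m / (A * s^3)
V does NOT reduce to kg * m / (A * s^3); a valid unit for electric field strength would be e.g. V/m.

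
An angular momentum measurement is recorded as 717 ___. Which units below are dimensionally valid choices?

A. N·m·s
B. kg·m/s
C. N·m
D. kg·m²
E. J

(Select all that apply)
A

angular momentum has SI base units: kg * m^2 / s

Checking each option against kg * m^2 / s:
  A. N·m·s: ✓ matches
  B. kg·m/s: ✗ does not match
  C. N·m: ✗ does not match
  D. kg·m²: ✗ does not match
  E. J: ✗ does not match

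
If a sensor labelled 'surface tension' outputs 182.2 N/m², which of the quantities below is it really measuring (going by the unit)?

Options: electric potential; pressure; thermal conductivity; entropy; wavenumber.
pressure

surface tension should have units dimensionally equivalent to kg / s^2 (e.g. N/m).
The given unit 'N/m²' reduces to kg / (m * s^2). Of the listed options, that is the dimensionality of pressure.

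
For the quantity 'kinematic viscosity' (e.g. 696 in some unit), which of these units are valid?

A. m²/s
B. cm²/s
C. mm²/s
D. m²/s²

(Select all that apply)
A, B, C

kinematic viscosity has SI base units: m^2 / s

Checking each option against m^2 / s:
  A. m²/s: ✓ matches
  B. cm²/s: ✓ matches
  C. mm²/s: ✓ matches
  D. m²/s²: ✗ does not match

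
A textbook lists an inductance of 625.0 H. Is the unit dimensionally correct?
Yes

inductance has SI base units: kg * m^2 / (A^2 * s^2)
H reduces to the same SI base units, so it is a valid unit for inductance.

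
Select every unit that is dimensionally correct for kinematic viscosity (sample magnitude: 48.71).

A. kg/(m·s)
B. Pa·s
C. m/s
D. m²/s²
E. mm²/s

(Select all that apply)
E

kinematic viscosity has SI base units: m^2 / s

Checking each option against m^2 / s:
  A. kg/(m·s): ✗ does not match
  B. Pa·s: ✗ does not match
  C. m/s: ✗ does not match
  D. m²/s²: ✗ does not match
  E. mm²/s: ✓ matches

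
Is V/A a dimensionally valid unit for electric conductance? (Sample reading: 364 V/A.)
No

electric conductance has SI base units: A^2 * s^3 / (kg * m^2)
V/A does NOT reduce to A^2 * s^3 / (kg * m^2); a valid unit for electric conductance would be e.g. S.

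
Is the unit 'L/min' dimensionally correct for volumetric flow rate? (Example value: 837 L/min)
Yes

volumetric flow rate has SI base units: m^3 / s
L/min reduces to the same SI base units, so it is a valid unit for volumetric flow rate.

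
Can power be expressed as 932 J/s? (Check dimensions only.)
Yes

power has SI base units: kg * m^2 / s^3
J/s reduces to the same SI base units, so it is a valid unit for power.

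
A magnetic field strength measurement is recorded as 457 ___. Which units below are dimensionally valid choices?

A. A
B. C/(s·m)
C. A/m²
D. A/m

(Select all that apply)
B, D

magnetic field strength has SI base units: A / m

Checking each option against A / m:
  A. A: ✗ does not match
  B. C/(s·m): ✓ matches
  C. A/m²: ✗ does not match
  D. A/m: ✓ matches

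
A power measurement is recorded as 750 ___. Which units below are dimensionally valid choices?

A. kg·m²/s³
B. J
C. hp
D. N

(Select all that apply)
A, C

power has SI base units: kg * m^2 / s^3

Checking each option against kg * m^2 / s^3:
  A. kg·m²/s³: ✓ matches
  B. J: ✗ does not match
  C. hp: ✓ matches
  D. N: ✗ does not match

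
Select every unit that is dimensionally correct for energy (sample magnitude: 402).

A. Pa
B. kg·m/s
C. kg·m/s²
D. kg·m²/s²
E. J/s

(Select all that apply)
D

energy has SI base units: kg * m^2 / s^2

Checking each option against kg * m^2 / s^2:
  A. Pa: ✗ does not match
  B. kg·m/s: ✗ does not match
  C. kg·m/s²: ✗ does not match
  D. kg·m²/s²: ✓ matches
  E. J/s: ✗ does not match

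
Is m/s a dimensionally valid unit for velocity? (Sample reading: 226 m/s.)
Yes

velocity has SI base units: m / s
m/s reduces to the same SI base units, so it is a valid unit for velocity.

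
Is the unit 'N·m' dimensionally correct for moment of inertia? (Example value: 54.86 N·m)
No

moment of inertia has SI base units: kg * m^2
N·m does NOT reduce to kg * m^2; a valid unit for moment of inertia would be e.g. kg·m².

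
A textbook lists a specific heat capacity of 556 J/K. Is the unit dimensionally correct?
No

specific heat capacity has SI base units: m^2 / (s^2 * K)
J/K does NOT reduce to m^2 / (s^2 * K); a valid unit for specific heat capacity would be e.g. J/(kg·K).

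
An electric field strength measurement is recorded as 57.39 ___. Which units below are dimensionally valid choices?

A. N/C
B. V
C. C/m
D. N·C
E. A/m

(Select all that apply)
A

electric field strength has SI base units: kg * m / (A * s^3)

Checking each option against kg * m / (A * s^3):
  A. N/C: ✓ matches
  B. V: ✗ does not match
  C. C/m: ✗ does not match
  D. N·C: ✗ does not match
  E. A/m: ✗ does not match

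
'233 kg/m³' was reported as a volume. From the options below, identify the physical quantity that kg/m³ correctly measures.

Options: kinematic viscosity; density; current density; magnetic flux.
density

volume should have units dimensionally equivalent to m^3 (e.g. m³).
The given unit 'kg/m³' reduces to kg / m^3. Of the listed options, that is the dimensionality of density.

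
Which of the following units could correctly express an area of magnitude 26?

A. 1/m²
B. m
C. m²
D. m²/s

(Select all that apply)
C

area has SI base units: m^2

Checking each option against m^2:
  A. 1/m²: ✗ does not match
  B. m: ✗ does not match
  C. m²: ✓ matches
  D. m²/s: ✗ does not match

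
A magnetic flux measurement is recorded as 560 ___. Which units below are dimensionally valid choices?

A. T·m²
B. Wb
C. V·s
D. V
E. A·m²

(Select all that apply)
A, B, C

magnetic flux has SI base units: kg * m^2 / (A * s^2)

Checking each option against kg * m^2 / (A * s^2):
  A. T·m²: ✓ matches
  B. Wb: ✓ matches
  C. V·s: ✓ matches
  D. V: ✗ does not match
  E. A·m²: ✗ does not match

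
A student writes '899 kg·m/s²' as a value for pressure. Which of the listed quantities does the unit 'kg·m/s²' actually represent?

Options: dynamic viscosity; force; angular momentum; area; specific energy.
force

pressure should have units dimensionally equivalent to kg / (m * s^2) (e.g. Pa).
The given unit 'kg·m/s²' reduces to kg * m / s^2. Of the listed options, that is the dimensionality of force.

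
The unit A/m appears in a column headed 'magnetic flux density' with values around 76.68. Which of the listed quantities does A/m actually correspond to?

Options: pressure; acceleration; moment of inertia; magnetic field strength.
magnetic field strength

magnetic flux density should have units dimensionally equivalent to kg / (A * s^2) (e.g. T).
The given unit 'A/m' reduces to A / m. Of the listed options, that is the dimensionality of magnetic field strength.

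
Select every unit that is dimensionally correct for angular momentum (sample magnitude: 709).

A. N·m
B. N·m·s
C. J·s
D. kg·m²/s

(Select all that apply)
B, C, D

angular momentum has SI base units: kg * m^2 / s

Checking each option against kg * m^2 / s:
  A. N·m: ✗ does not match
  B. N·m·s: ✓ matches
  C. J·s: ✓ matches
  D. kg·m²/s: ✓ matches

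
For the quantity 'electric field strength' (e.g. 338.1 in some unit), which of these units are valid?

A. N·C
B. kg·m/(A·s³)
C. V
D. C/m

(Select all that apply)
B

electric field strength has SI base units: kg * m / (A * s^3)

Checking each option against kg * m / (A * s^3):
  A. N·C: ✗ does not match
  B. kg·m/(A·s³): ✓ matches
  C. V: ✗ does not match
  D. C/m: ✗ does not match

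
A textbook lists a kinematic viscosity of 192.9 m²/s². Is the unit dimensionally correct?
No

kinematic viscosity has SI base units: m^2 / s
m²/s² does NOT reduce to m^2 / s; a valid unit for kinematic viscosity would be e.g. m²/s.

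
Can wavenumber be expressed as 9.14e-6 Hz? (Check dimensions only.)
No

wavenumber has SI base units: 1 / m
Hz does NOT reduce to 1 / m; a valid unit for wavenumber would be e.g. 1/m.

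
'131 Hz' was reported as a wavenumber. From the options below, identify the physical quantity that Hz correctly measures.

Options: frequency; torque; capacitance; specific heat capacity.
frequency

wavenumber should have units dimensionally equivalent to 1 / m (e.g. 1/m).
The given unit 'Hz' reduces to 1 / s. Of the listed options, that is the dimensionality of frequency.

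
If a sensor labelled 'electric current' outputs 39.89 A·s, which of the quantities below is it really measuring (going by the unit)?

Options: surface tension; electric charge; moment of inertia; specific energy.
electric charge

electric current should have units dimensionally equivalent to A (e.g. A).
The given unit 'A·s' reduces to A * s. Of the listed options, that is the dimensionality of electric charge.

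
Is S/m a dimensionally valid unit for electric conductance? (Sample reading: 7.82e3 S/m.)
No

electric conductance has SI base units: A^2 * s^3 / (kg * m^2)
S/m does NOT reduce to A^2 * s^3 / (kg * m^2); a valid unit for electric conductance would be e.g. S.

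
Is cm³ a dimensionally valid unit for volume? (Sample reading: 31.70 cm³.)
Yes

volume has SI base units: m^3
cm³ reduces to the same SI base units, so it is a valid unit for volume.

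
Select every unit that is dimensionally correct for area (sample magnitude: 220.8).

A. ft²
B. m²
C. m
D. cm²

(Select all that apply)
A, B, D

area has SI base units: m^2

Checking each option against m^2:
  A. ft²: ✓ matches
  B. m²: ✓ matches
  C. m: ✗ does not match
  D. cm²: ✓ matches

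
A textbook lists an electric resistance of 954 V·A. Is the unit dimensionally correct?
No

electric resistance has SI base units: kg * m^2 / (A^2 * s^3)
V·A does NOT reduce to kg * m^2 / (A^2 * s^3); a valid unit for electric resistance would be e.g. Ω.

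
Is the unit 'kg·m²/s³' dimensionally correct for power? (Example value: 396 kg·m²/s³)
Yes

power has SI base units: kg * m^2 / s^3
kg·m²/s³ reduces to the same SI base units, so it is a valid unit for power.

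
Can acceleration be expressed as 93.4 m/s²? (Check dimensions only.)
Yes

acceleration has SI base units: m / s^2
m/s² reduces to the same SI base units, so it is a valid unit for acceleration.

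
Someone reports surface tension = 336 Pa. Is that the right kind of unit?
No

surface tension has SI base units: kg / s^2
Pa does NOT reduce to kg / s^2; a valid unit for surface tension would be e.g. N/m.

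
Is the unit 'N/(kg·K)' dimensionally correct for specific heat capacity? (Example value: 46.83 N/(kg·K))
No

specific heat capacity has SI base units: m^2 / (s^2 * K)
N/(kg·K) does NOT reduce to m^2 / (s^2 * K); a valid unit for specific heat capacity would be e.g. J/(kg·K).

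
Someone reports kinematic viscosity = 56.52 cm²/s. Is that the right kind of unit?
Yes

kinematic viscosity has SI base units: m^2 / s
cm²/s reduces to the same SI base units, so it is a valid unit for kinematic viscosity.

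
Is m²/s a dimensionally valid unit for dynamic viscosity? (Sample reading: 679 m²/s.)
No

dynamic viscosity has SI base units: kg / (m * s)
m²/s does NOT reduce to kg / (m * s); a valid unit for dynamic viscosity would be e.g. Pa·s.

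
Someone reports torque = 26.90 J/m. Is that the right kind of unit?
No

torque has SI base units: kg * m^2 / s^2
J/m does NOT reduce to kg * m^2 / s^2; a valid unit for torque would be e.g. N·m.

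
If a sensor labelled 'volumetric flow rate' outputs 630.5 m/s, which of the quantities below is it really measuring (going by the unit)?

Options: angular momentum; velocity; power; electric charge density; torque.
velocity

volumetric flow rate should have units dimensionally equivalent to m^3 / s (e.g. m³/s).
The given unit 'm/s' reduces to m / s. Of the listed options, that is the dimensionality of velocity.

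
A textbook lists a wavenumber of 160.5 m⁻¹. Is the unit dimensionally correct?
Yes

wavenumber has SI base units: 1 / m
m⁻¹ reduces to the same SI base units, so it is a valid unit for wavenumber.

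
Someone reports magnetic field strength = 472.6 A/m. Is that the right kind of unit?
Yes

magnetic field strength has SI base units: A / m
A/m reduces to the same SI base units, so it is a valid unit for magnetic field strength.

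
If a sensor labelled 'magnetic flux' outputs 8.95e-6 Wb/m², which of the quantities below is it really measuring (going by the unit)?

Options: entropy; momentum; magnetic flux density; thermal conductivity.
magnetic flux density

magnetic flux should have units dimensionally equivalent to kg * m^2 / (A * s^2) (e.g. Wb).
The given unit 'Wb/m²' reduces to kg / (A * s^2). Of the listed options, that is the dimensionality of magnetic flux density.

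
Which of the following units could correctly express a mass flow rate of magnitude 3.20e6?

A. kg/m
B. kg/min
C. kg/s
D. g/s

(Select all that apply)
B, C, D

mass flow rate has SI base units: kg / s

Checking each option against kg / s:
  A. kg/m: ✗ does not match
  B. kg/min: ✓ matches
  C. kg/s: ✓ matches
  D. g/s: ✓ matches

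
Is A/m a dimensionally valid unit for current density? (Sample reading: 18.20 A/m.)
No

current density has SI base units: A / m^2
A/m does NOT reduce to A / m^2; a valid unit for current density would be e.g. A/m².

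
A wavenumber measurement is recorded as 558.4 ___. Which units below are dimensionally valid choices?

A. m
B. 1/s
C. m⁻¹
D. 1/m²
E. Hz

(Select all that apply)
C

wavenumber has SI base units: 1 / m

Checking each option against 1 / m:
  A. m: ✗ does not match
  B. 1/s: ✗ does not match
  C. m⁻¹: ✓ matches
  D. 1/m²: ✗ does not match
  E. Hz: ✗ does not match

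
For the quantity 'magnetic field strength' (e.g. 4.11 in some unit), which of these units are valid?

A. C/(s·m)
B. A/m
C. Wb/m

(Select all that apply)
A, B

magnetic field strength has SI base units: A / m

Checking each option against A / m:
  A. C/(s·m): ✓ matches
  B. A/m: ✓ matches
  C. Wb/m: ✗ does not match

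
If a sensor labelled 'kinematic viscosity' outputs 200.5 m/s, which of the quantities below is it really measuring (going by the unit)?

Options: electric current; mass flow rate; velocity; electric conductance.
velocity

kinematic viscosity should have units dimensionally equivalent to m^2 / s (e.g. m²/s).
The given unit 'm/s' reduces to m / s. Of the listed options, that is the dimensionality of velocity.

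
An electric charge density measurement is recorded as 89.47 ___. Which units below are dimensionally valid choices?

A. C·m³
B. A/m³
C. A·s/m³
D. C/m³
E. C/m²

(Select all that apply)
C, D

electric charge density has SI base units: A * s / m^3

Checking each option against A * s / m^3:
  A. C·m³: ✗ does not match
  B. A/m³: ✗ does not match
  C. A·s/m³: ✓ matches
  D. C/m³: ✓ matches
  E. C/m²: ✗ does not match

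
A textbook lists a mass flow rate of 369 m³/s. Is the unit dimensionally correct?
No

mass flow rate has SI base units: kg / s
m³/s does NOT reduce to kg / s; a valid unit for mass flow rate would be e.g. kg/s.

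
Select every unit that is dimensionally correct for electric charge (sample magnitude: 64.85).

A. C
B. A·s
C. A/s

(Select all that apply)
A, B

electric charge has SI base units: A * s

Checking each option against A * s:
  A. C: ✓ matches
  B. A·s: ✓ matches
  C. A/s: ✗ does not match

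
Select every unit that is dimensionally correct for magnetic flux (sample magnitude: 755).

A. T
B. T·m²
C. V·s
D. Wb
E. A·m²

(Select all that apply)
B, C, D

magnetic flux has SI base units: kg * m^2 / (A * s^2)

Checking each option against kg * m^2 / (A * s^2):
  A. T: ✗ does not match
  B. T·m²: ✓ matches
  C. V·s: ✓ matches
  D. Wb: ✓ matches
  E. A·m²: ✗ does not match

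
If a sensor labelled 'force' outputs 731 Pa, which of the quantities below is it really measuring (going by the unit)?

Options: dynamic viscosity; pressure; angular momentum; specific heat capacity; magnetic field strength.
pressure

force should have units dimensionally equivalent to kg * m / s^2 (e.g. N).
The given unit 'Pa' reduces to kg / (m * s^2). Of the listed options, that is the dimensionality of pressure.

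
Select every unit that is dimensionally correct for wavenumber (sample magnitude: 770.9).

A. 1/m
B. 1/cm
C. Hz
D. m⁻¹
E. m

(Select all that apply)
A, B, D

wavenumber has SI base units: 1 / m

Checking each option against 1 / m:
  A. 1/m: ✓ matches
  B. 1/cm: ✓ matches
  C. Hz: ✗ does not match
  D. m⁻¹: ✓ matches
  E. m: ✗ does not match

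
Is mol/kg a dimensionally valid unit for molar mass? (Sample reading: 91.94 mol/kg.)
No

molar mass has SI base units: kg / mol
mol/kg does NOT reduce to kg / mol; a valid unit for molar mass would be e.g. kg/mol.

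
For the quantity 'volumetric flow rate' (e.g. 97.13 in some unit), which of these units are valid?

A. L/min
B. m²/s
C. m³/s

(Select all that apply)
A, C

volumetric flow rate has SI base units: m^3 / s

Checking each option against m^3 / s:
  A. L/min: ✓ matches
  B. m²/s: ✗ does not match
  C. m³/s: ✓ matches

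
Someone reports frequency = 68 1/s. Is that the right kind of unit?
Yes

frequency has SI base units: 1 / s
1/s reduces to the same SI base units, so it is a valid unit for frequency.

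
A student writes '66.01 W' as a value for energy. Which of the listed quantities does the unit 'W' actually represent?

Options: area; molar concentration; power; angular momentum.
power

energy should have units dimensionally equivalent to kg * m^2 / s^2 (e.g. J).
The given unit 'W' reduces to kg * m^2 / s^3. Of the listed options, that is the dimensionality of power.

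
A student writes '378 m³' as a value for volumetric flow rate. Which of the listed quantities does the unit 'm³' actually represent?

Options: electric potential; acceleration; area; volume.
volume

volumetric flow rate should have units dimensionally equivalent to m^3 / s (e.g. m³/s).
The given unit 'm³' reduces to m^3. Of the listed options, that is the dimensionality of volume.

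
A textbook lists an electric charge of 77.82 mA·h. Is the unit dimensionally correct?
Yes

electric charge has SI base units: A * s
mA·h reduces to the same SI base units, so it is a valid unit for electric charge.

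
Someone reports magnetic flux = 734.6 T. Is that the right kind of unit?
No

magnetic flux has SI base units: kg * m^2 / (A * s^2)
T does NOT reduce to kg * m^2 / (A * s^2); a valid unit for magnetic flux would be e.g. Wb.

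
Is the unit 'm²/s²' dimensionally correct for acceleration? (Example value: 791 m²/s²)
No

acceleration has SI base units: m / s^2
m²/s² does NOT reduce to m / s^2; a valid unit for acceleration would be e.g. m/s².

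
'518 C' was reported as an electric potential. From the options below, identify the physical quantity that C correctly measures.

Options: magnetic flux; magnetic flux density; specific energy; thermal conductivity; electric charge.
electric charge

electric potential should have units dimensionally equivalent to kg * m^2 / (A * s^3) (e.g. V).
The given unit 'C' reduces to A * s. Of the listed options, that is the dimensionality of electric charge.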